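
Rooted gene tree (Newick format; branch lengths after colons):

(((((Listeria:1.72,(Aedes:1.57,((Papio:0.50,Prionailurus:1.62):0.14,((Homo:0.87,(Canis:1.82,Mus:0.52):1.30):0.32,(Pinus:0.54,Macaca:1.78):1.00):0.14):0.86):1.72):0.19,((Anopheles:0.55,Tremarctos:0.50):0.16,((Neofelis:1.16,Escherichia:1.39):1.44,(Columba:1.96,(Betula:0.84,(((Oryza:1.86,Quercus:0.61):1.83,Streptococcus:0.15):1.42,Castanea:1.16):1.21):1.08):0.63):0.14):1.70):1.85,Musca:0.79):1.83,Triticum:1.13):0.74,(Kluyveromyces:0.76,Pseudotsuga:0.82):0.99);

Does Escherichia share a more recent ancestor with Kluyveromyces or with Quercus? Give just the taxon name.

The MRCA of Escherichia and Quercus subtends ((Neofelis,Escherichia),(Columba,(Betula,(((Oryza,Quercus),Streptococcus),Castanea)))) (8 taxa).
The MRCA of Escherichia and Kluyveromyces is the root, subtending the entire tree (23 taxa).
The first is nested inside the second, so Escherichia shares a more recent common ancestor with Quercus.

Quercus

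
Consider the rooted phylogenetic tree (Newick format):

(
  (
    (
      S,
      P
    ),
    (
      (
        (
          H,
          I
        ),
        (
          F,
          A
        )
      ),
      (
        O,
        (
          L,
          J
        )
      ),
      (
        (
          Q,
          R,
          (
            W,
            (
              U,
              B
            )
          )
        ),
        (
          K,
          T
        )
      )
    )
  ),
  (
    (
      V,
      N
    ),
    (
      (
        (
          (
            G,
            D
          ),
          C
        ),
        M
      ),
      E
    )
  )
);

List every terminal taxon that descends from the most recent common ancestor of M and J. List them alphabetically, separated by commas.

Tracing M: it sits inside (((G,D),C),M).
Tracing J: it sits inside (L,J).
The smallest clade enclosing both is the whole tree (their MRCA is the root), so the answer is all 23 tips in alphabetical order.

A, B, C, D, E, F, G, H, I, J, K, L, M, N, O, P, Q, R, S, T, U, V, W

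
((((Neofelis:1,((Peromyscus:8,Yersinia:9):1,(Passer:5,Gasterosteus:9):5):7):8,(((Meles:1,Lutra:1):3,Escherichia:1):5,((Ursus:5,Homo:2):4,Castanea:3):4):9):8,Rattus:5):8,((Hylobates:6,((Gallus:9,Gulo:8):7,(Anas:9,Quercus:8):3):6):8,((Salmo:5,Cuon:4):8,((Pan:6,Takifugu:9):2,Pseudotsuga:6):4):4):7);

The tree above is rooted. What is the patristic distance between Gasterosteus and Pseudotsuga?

The path runs Gasterosteus → … → MRCA → … → Pseudotsuga; the MRCA is the root of the tree.
Branch lengths along that path: 9 + 5 + 7 + 8 + 8 + 8 + 7 + 4 + 4 + 6 = 66.

66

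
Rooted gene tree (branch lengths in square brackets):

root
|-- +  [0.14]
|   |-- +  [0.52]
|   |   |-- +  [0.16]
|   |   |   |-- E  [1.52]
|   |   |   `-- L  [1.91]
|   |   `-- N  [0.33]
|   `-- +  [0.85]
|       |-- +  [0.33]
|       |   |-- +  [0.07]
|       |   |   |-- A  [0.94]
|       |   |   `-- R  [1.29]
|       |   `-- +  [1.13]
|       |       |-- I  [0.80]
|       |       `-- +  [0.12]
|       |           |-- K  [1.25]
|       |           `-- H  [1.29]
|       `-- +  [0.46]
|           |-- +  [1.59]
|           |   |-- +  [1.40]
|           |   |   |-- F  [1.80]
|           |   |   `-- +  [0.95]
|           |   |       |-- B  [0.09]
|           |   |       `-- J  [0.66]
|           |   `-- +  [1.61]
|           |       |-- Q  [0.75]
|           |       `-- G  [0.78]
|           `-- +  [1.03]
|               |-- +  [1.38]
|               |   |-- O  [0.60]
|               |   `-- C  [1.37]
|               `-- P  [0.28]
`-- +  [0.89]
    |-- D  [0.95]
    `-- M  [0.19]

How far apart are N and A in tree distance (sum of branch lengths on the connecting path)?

3.04

The path runs N → … → MRCA → … → A; the MRCA is the node subtending (((E,L),N),(((A,R),(I,(K,H))),(((F,(B,J)),(Q,G)),((O,C),P)))).
Branch lengths along that path: 0.33 + 0.52 + 0.85 + 0.33 + 0.07 + 0.94 = 3.04.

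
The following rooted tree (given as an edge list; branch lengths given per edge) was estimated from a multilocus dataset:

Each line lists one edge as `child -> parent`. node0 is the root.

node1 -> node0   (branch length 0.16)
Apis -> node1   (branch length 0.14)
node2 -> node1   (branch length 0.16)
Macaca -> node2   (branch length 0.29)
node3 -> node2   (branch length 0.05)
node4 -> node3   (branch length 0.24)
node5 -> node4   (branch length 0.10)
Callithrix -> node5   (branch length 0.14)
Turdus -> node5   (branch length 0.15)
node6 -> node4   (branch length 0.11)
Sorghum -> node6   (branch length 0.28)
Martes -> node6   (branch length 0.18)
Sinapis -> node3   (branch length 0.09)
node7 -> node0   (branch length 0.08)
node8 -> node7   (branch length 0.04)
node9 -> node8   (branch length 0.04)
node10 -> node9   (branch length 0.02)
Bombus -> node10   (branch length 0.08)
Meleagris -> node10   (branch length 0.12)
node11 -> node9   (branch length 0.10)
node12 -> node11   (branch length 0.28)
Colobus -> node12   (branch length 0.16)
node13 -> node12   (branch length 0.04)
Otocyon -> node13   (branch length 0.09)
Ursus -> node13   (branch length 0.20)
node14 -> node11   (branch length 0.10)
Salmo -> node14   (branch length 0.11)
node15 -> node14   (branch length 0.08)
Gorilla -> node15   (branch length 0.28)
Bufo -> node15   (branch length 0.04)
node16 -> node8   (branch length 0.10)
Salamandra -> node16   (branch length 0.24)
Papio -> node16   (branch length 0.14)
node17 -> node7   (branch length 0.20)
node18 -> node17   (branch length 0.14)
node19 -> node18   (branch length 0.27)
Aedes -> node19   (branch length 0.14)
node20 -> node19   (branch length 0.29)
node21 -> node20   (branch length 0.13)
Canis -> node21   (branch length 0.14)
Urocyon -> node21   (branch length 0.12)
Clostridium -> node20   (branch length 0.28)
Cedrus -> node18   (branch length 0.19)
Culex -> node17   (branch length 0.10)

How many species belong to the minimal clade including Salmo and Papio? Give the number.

The MRCA of Salmo and Papio is the node subtending (((Bombus,Meleagris),((Colobus,(Otocyon,Ursus)),(Salmo,(Gorilla,Bufo)))),(Salamandra,Papio)).
That clade contains 10 terminal taxa: Bombus, Bufo, Colobus, Gorilla, Meleagris, Otocyon, Papio, Salamandra, Salmo, Ursus.

10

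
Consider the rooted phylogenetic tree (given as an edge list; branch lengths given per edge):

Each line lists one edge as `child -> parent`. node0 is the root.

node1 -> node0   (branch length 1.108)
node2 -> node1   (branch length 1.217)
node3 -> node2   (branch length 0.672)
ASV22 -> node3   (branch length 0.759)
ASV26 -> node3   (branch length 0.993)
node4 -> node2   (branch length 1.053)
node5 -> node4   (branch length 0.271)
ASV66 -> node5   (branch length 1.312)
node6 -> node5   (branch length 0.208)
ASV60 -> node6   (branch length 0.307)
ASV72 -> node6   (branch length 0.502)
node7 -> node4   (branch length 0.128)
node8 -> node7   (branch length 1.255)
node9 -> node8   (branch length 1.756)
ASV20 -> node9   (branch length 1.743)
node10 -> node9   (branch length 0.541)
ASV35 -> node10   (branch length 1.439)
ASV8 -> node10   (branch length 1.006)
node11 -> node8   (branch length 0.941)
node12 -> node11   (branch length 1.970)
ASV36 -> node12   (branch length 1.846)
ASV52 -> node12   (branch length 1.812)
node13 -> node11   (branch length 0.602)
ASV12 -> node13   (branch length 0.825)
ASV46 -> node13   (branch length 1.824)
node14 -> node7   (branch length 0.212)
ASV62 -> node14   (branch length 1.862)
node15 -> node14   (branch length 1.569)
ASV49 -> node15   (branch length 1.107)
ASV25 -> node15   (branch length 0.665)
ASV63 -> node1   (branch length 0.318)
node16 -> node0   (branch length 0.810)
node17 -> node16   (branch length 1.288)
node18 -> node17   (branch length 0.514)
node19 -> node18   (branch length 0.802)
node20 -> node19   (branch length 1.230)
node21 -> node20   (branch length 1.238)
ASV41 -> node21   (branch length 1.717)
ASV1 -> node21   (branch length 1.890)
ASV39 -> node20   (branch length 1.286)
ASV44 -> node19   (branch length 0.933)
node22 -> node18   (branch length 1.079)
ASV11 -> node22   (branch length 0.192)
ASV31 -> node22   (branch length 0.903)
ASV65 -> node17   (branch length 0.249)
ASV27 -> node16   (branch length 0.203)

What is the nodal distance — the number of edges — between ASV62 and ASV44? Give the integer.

11

The MRCA of ASV62 and ASV44 is the root of the tree.
From ASV62 up to that node: 6 branches. From ASV44 up to the same node: 5 branches. Total: 6 + 5 = 11.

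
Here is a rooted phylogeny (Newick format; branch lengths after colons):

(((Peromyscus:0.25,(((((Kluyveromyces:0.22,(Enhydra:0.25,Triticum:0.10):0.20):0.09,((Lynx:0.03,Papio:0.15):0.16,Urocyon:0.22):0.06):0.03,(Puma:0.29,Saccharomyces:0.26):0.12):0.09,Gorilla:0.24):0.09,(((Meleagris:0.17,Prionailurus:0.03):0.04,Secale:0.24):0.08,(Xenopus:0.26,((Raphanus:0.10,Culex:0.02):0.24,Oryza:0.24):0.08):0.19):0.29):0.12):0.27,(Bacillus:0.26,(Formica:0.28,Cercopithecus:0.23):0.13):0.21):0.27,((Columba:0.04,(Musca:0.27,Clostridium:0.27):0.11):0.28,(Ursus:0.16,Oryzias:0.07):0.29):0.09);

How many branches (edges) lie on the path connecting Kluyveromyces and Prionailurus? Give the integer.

9

The MRCA of Kluyveromyces and Prionailurus is the node subtending (((((Kluyveromyces,(Enhydra,Triticum)),((Lynx,Papio),Urocyon)),(Puma,Saccharomyces)),Gorilla),(((Meleagris,Prionailurus),Secale),(Xenopus,((Raphanus,Culex),Oryza)))).
From Kluyveromyces up to that node: 5 branches. From Prionailurus up to the same node: 4 branches. Total: 5 + 4 = 9.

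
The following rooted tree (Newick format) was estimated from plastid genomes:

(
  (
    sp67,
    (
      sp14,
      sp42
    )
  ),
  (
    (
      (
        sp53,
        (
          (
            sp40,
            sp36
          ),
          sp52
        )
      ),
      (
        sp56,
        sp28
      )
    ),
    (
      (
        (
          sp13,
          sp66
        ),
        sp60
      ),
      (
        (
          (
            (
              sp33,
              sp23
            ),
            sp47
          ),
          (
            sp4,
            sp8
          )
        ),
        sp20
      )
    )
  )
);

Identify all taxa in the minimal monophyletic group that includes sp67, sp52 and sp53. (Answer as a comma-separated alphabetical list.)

sp13, sp14, sp20, sp23, sp28, sp33, sp36, sp4, sp40, sp42, sp47, sp52, sp53, sp56, sp60, sp66, sp67, sp8

Tracing sp67: it sits inside (sp67,(sp14,sp42)).
Tracing sp52: it sits inside ((sp40,sp36),sp52).
Tracing sp53: it sits inside (sp53,((sp40,sp36),sp52)).
The smallest clade enclosing all 3 is the whole tree (their MRCA is the root), so the answer is all 18 tips in alphabetical order.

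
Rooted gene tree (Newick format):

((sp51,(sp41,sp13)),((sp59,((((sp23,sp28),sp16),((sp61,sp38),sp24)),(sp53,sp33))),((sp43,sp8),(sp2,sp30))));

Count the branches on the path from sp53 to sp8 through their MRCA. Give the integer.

7

The MRCA of sp53 and sp8 is the node subtending ((sp59,((((sp23,sp28),sp16),((sp61,sp38),sp24)),(sp53,sp33))),((sp43,sp8),(sp2,sp30))).
From sp53 up to that node: 4 branches. From sp8 up to the same node: 3 branches. Total: 4 + 3 = 7.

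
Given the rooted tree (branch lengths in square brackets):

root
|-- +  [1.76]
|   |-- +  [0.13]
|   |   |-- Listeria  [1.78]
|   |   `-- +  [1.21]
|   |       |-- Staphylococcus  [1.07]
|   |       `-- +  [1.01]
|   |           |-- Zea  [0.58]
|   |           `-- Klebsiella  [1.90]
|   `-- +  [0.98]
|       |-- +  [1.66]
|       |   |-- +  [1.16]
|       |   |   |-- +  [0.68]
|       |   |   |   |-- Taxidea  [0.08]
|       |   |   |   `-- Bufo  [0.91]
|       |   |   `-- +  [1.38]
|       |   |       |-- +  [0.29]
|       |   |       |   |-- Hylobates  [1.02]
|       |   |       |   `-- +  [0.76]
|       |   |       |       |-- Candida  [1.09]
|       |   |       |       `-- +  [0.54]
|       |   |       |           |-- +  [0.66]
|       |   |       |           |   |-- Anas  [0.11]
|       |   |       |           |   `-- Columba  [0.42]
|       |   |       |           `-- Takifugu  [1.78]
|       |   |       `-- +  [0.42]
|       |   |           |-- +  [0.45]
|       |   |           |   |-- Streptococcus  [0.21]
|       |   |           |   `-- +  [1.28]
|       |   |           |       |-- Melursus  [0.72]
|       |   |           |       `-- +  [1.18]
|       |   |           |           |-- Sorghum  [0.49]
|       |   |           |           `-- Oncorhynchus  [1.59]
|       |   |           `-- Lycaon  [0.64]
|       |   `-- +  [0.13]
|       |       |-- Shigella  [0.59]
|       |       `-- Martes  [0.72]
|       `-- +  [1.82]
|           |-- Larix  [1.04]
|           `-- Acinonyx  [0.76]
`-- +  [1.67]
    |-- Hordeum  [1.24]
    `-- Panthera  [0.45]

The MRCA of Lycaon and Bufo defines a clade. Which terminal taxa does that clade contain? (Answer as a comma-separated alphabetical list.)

Anas, Bufo, Candida, Columba, Hylobates, Lycaon, Melursus, Oncorhynchus, Sorghum, Streptococcus, Takifugu, Taxidea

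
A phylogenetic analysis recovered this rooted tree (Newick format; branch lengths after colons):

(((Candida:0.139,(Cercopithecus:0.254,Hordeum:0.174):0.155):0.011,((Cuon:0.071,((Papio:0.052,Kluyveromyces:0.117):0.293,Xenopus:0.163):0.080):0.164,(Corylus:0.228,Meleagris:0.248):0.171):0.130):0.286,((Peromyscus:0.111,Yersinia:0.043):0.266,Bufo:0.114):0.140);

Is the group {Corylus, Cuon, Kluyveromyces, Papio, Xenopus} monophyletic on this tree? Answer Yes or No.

The MRCA of the listed taxa subtends ((Cuon,((Papio,Kluyveromyces),Xenopus)),(Corylus,Meleagris)).
That clade also contains Meleagris, which is not in the proposed group, so the group is not monophyletic.

No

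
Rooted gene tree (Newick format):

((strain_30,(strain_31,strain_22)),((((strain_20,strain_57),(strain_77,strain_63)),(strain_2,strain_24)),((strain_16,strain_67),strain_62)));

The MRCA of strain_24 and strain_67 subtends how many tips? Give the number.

9

The MRCA of strain_24 and strain_67 is the node subtending ((((strain_20,strain_57),(strain_77,strain_63)),(strain_2,strain_24)),((strain_16,strain_67),strain_62)).
That clade contains 9 terminal taxa: strain_16, strain_2, strain_20, strain_24, strain_57, strain_62, strain_63, strain_67, strain_77.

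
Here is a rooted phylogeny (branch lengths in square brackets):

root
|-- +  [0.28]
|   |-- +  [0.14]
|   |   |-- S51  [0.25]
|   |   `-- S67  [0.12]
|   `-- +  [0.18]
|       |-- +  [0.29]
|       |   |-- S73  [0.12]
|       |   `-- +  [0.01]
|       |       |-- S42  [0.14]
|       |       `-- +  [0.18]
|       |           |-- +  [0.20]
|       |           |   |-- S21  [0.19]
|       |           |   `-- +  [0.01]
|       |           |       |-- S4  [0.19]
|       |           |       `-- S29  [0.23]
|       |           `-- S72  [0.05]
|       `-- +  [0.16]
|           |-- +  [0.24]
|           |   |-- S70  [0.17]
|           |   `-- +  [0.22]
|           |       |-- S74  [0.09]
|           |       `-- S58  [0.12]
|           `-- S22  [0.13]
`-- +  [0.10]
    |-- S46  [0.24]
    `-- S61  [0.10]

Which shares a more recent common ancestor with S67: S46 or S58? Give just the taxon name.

The MRCA of S67 and S58 subtends ((S51,S67),((S73,(S42,((S21,(S4,S29)),S72))),((S70,(S74,S58)),S22))) (12 taxa).
The MRCA of S67 and S46 is the root, subtending the entire tree (14 taxa).
The first is nested inside the second, so S67 shares a more recent common ancestor with S58.

S58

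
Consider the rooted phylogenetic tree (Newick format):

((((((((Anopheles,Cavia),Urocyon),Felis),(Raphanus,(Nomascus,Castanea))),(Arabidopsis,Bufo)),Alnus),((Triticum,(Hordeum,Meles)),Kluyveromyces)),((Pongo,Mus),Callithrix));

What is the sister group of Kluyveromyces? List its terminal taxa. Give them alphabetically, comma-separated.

Kluyveromyces attaches to the tree at the node subtending ((Triticum,(Hordeum,Meles)),Kluyveromyces).
The other lineage descending from that same node — the sister group — is (Triticum,(Hordeum,Meles)); its 3 tips in alphabetical order are the answer.

Hordeum, Meles, Triticum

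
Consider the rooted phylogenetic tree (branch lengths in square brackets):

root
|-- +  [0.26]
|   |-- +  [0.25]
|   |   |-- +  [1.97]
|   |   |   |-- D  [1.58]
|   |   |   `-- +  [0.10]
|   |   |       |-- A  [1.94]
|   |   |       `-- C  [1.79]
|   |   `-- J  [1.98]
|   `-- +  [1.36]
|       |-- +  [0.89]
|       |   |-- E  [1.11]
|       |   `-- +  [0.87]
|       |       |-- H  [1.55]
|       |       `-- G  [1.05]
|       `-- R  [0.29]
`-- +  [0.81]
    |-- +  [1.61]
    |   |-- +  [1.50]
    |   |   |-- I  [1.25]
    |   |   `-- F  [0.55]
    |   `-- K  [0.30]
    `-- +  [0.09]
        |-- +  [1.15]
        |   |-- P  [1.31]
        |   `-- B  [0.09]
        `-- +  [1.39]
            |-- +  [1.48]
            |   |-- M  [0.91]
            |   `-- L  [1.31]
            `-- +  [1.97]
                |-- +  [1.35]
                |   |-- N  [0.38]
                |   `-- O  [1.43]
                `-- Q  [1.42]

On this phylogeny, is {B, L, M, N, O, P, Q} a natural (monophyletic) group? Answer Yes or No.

Yes

The most recent common ancestor of these taxa subtends ((P,B),((M,L),((N,O),Q))).
That clade has exactly 7 tips — every listed taxon and nothing else — so the group is monophyletic.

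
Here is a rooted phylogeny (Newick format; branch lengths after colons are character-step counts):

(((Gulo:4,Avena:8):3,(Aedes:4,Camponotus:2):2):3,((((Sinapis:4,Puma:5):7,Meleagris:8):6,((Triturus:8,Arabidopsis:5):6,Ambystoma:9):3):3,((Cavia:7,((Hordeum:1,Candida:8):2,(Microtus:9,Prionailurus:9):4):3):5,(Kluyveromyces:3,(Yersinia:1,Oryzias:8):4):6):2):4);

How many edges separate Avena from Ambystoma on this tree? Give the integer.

7

The MRCA of Avena and Ambystoma is the root of the tree.
From Avena up to that node: 3 branches. From Ambystoma up to the same node: 4 branches. Total: 3 + 4 = 7.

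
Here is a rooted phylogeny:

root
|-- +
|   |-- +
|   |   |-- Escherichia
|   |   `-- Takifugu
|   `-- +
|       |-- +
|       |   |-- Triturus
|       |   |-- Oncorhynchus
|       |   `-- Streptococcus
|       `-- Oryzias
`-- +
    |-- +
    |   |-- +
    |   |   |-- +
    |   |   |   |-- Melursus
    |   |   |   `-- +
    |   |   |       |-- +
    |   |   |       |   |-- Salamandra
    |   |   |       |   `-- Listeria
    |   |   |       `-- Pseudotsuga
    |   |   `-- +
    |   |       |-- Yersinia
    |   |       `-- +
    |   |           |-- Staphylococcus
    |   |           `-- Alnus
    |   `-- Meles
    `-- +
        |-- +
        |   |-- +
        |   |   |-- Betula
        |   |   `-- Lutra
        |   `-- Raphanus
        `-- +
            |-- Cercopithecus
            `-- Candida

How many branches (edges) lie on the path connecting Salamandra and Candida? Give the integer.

9

The MRCA of Salamandra and Candida is the node subtending ((((Melursus,((Salamandra,Listeria),Pseudotsuga)),(Yersinia,(Staphylococcus,Alnus))),Meles),(((Betula,Lutra),Raphanus),(Cercopithecus,Candida))).
From Salamandra up to that node: 6 branches. From Candida up to the same node: 3 branches. Total: 6 + 3 = 9.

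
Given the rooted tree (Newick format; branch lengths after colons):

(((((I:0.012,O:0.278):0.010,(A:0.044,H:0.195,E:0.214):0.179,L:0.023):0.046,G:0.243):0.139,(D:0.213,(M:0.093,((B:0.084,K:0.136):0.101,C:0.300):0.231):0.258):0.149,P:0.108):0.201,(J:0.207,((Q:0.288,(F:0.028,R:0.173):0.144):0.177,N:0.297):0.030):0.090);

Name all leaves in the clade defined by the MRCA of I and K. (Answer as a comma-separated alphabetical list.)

A, B, C, D, E, G, H, I, K, L, M, O, P

Tracing I: it sits inside (I,O).
Tracing K: it sits inside (B,K).
The smallest clade enclosing both is ((((I,O),(A,H,E),L),G),(D,(M,((B,K),C))),P); the answer is its 13 terminal taxa in alphabetical order.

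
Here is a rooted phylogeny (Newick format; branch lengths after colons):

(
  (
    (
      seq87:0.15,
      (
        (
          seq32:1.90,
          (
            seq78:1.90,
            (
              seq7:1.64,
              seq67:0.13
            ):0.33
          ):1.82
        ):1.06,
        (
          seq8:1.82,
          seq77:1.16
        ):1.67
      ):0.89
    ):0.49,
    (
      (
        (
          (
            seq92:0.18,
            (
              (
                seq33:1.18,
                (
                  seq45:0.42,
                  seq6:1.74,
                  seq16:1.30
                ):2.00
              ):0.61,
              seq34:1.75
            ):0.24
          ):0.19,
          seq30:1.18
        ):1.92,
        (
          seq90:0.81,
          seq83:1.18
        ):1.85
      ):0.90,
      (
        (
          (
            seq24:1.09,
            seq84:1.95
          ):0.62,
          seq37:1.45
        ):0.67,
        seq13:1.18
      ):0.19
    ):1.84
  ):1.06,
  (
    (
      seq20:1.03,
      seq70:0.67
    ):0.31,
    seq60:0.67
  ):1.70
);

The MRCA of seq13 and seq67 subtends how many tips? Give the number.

20

The MRCA of seq13 and seq67 is the node subtending ((seq87,((seq32,(seq78,(seq7,seq67))),(seq8,seq77))),((((seq92,((seq33,(seq45,seq6,seq16)),seq34)),seq30),(seq90,seq83)),(((seq24,seq84),seq37),seq13))).
That clade contains 20 terminal taxa: seq13, seq16, seq24, seq30, seq32, seq33, seq34, seq37, seq45, seq6, seq67, seq7, seq77, seq78, seq8, seq83, seq84, seq87, seq90, seq92.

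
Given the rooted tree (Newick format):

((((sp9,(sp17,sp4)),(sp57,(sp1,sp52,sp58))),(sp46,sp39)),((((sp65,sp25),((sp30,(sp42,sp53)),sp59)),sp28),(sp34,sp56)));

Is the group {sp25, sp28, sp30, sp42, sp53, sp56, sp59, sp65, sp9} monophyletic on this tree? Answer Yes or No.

No

The MRCA of the listed taxa is the root, so the smallest clade containing them is the whole tree.
That clade also contains sp1, sp17, sp34, sp39, sp4, sp46, sp52, sp57, sp58, which are not in the proposed group, so the group is not monophyletic.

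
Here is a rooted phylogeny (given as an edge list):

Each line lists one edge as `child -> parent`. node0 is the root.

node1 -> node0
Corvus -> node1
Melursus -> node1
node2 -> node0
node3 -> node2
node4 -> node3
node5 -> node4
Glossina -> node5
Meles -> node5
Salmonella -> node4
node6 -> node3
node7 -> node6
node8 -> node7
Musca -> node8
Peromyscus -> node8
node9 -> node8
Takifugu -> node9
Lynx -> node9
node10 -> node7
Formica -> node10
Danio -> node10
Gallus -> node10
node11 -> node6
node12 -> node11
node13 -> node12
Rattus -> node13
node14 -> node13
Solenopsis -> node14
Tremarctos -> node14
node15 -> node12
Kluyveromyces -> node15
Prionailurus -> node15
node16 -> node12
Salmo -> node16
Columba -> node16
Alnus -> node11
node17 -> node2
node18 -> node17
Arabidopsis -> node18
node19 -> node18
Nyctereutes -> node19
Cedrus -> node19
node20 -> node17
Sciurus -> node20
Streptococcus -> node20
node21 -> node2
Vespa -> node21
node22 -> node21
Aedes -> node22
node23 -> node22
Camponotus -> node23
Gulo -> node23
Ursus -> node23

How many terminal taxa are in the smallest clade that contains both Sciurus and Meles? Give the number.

28

The MRCA of Sciurus and Meles is the node subtending ((((Glossina,Meles),Salmonella),(((Musca,Peromyscus,(Takifugu,Lynx)),(Formica,Danio,Gallus)),(((Rattus,(Solenopsis,Tremarctos)),(Kluyveromyces,Prionailurus),(Salmo,Columba)),Alnus))),((Arabidopsis,(Nyctereutes,Cedrus)),(Sciurus,Streptococcus)),(Vespa,(Aedes,(Camponotus,Gulo,Ursus)))).
That clade contains 28 terminal taxa: Aedes, Alnus, Arabidopsis, Camponotus, Cedrus, Columba, Danio, Formica, Gallus, Glossina, Gulo, Kluyveromyces, Lynx, Meles, Musca, Nyctereutes, Peromyscus, Prionailurus, Rattus, Salmo, Salmonella, Sciurus, Solenopsis, Streptococcus, Takifugu, Tremarctos, Ursus, Vespa.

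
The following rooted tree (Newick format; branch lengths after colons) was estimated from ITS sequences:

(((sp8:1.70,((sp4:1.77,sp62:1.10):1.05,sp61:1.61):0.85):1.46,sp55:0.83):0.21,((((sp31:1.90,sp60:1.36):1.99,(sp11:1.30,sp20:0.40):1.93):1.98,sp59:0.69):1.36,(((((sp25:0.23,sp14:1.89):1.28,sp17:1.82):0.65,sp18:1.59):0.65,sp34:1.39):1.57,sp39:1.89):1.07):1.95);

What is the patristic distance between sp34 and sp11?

The path runs sp34 → … → MRCA → … → sp11; the MRCA is the node subtending ((((sp31,sp60),(sp11,sp20)),sp59),(((((sp25,sp14),sp17),sp18),sp34),sp39)).
Branch lengths along that path: 1.39 + 1.57 + 1.07 + 1.36 + 1.98 + 1.93 + 1.30 = 10.60.

10.60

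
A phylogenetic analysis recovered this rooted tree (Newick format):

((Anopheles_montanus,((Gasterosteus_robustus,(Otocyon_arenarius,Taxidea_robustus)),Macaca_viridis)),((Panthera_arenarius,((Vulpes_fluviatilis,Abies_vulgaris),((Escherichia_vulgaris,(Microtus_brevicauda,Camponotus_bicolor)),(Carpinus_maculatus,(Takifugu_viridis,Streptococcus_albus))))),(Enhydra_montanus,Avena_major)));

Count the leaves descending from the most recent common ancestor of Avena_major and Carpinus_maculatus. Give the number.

11

The MRCA of Avena_major and Carpinus_maculatus is the node subtending ((Panthera_arenarius,((Vulpes_fluviatilis,Abies_vulgaris),((Escherichia_vulgaris,(Microtus_brevicauda,Camponotus_bicolor)),(Carpinus_maculatus,(Takifugu_viridis,Streptococcus_albus))))),(Enhydra_montanus,Avena_major)).
That clade contains 11 terminal taxa: Abies_vulgaris, Avena_major, Camponotus_bicolor, Carpinus_maculatus, Enhydra_montanus, Escherichia_vulgaris, Microtus_brevicauda, Panthera_arenarius, Streptococcus_albus, Takifugu_viridis, Vulpes_fluviatilis.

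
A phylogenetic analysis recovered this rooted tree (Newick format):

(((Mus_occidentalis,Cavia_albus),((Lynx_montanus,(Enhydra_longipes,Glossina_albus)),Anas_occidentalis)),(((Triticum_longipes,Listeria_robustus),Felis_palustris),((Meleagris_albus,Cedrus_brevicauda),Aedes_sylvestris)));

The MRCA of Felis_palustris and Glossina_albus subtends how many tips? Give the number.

12

The MRCA of Felis_palustris and Glossina_albus is the root, so the clade is the entire tree.
That clade contains 12 terminal taxa: Aedes_sylvestris, Anas_occidentalis, Cavia_albus, Cedrus_brevicauda, Enhydra_longipes, Felis_palustris, Glossina_albus, Listeria_robustus, Lynx_montanus, Meleagris_albus, Mus_occidentalis, Triticum_longipes.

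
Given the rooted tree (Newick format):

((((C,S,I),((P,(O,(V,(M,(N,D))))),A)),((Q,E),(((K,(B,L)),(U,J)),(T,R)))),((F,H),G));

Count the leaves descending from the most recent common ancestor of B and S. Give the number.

19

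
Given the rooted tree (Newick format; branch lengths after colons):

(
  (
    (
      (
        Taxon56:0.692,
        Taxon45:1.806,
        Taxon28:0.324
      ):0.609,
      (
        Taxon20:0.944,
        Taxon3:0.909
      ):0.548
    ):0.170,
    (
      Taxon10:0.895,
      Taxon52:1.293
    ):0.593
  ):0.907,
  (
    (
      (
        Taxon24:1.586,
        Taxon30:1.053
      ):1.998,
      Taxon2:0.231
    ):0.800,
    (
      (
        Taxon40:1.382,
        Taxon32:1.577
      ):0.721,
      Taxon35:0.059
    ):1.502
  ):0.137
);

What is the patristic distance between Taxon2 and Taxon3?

The path runs Taxon2 → … → MRCA → … → Taxon3; the MRCA is the root of the tree.
Branch lengths along that path: 0.231 + 0.800 + 0.137 + 0.907 + 0.170 + 0.548 + 0.909 = 3.702.

3.702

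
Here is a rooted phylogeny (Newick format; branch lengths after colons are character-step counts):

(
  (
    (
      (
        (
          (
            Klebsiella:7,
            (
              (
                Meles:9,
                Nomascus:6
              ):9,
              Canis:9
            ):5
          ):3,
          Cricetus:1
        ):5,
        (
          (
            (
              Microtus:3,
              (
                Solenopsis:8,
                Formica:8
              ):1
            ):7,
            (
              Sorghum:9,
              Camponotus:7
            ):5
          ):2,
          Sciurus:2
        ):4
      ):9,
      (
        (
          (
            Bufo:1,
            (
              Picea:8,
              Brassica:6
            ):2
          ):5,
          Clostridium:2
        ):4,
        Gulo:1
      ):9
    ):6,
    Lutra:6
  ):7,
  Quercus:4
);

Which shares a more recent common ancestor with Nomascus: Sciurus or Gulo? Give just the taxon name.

The MRCA of Nomascus and Sciurus subtends (((Klebsiella,((Meles,Nomascus),Canis)),Cricetus),(((Microtus,(Solenopsis,Formica)),(Sorghum,Camponotus)),Sciurus)) (11 taxa).
The MRCA of Nomascus and Gulo subtends ((((Klebsiella,((Meles,Nomascus),Canis)),Cricetus),(((Microtus,(Solenopsis,Formica)),(Sorghum,Camponotus)),Sciurus)),(((Bufo,(Picea,Brassica)),Clostridium),Gulo)) (16 taxa).
The first is nested inside the second, so Nomascus shares a more recent common ancestor with Sciurus.

Sciurus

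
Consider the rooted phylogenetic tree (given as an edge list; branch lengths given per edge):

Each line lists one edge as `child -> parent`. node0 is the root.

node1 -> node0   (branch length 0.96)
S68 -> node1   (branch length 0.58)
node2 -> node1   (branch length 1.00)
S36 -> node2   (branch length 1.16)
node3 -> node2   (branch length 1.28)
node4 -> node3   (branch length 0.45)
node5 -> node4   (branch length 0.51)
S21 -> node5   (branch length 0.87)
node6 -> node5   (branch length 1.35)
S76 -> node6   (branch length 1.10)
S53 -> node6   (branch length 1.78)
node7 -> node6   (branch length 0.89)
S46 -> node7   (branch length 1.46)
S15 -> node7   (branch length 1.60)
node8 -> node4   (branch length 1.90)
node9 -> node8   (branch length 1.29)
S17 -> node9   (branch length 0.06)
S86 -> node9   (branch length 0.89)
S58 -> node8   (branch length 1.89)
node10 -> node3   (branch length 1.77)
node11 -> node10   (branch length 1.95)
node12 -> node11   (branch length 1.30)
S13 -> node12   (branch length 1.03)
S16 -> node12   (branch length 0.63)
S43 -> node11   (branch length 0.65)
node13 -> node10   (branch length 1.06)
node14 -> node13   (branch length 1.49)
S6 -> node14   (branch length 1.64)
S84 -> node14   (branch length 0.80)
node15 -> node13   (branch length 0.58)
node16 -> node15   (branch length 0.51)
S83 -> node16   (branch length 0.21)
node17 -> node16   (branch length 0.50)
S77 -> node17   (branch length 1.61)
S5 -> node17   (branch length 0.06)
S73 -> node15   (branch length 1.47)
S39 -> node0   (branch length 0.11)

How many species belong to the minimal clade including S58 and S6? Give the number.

The MRCA of S58 and S6 is the node subtending (((S21,(S76,S53,(S46,S15))),((S17,S86),S58)),(((S13,S16),S43),((S6,S84),((S83,(S77,S5)),S73)))).
That clade contains 17 terminal taxa: S13, S15, S16, S17, S21, S43, S46, S5, S53, S58, S6, S73, S76, S77, S83, S84, S86.

17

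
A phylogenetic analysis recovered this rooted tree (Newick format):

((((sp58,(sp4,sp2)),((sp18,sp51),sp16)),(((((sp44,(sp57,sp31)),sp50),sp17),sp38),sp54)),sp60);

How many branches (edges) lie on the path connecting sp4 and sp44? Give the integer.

10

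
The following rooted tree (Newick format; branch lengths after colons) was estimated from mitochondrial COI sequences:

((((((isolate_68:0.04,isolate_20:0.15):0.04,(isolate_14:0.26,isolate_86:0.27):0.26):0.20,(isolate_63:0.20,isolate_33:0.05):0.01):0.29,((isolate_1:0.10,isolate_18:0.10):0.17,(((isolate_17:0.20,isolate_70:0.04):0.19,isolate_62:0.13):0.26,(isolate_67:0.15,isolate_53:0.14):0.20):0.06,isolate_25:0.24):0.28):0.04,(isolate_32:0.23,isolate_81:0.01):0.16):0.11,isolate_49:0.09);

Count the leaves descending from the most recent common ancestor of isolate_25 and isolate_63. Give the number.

The MRCA of isolate_25 and isolate_63 is the node subtending ((((isolate_68,isolate_20),(isolate_14,isolate_86)),(isolate_63,isolate_33)),((isolate_1,isolate_18),(((isolate_17,isolate_70),isolate_62),(isolate_67,isolate_53)),isolate_25)).
That clade contains 14 terminal taxa: isolate_1, isolate_14, isolate_17, isolate_18, isolate_20, isolate_25, isolate_33, isolate_53, isolate_62, isolate_63, isolate_67, isolate_68, isolate_70, isolate_86.

14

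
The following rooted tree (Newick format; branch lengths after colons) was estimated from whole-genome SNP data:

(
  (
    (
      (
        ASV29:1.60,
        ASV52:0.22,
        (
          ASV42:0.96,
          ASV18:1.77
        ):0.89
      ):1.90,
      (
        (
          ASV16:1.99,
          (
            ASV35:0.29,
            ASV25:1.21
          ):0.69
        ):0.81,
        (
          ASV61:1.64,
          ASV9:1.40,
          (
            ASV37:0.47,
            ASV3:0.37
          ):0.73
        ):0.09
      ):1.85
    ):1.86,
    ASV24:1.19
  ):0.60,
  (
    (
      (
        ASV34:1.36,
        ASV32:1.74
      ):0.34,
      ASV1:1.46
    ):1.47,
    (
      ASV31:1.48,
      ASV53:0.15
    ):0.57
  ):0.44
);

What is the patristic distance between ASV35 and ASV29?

The path runs ASV35 → … → MRCA → … → ASV29; the MRCA is the node subtending ((ASV29,ASV52,(ASV42,ASV18)),((ASV16,(ASV35,ASV25)),(ASV61,ASV9,(ASV37,ASV3)))).
Branch lengths along that path: 0.29 + 0.69 + 0.81 + 1.85 + 1.90 + 1.60 = 7.14.

7.14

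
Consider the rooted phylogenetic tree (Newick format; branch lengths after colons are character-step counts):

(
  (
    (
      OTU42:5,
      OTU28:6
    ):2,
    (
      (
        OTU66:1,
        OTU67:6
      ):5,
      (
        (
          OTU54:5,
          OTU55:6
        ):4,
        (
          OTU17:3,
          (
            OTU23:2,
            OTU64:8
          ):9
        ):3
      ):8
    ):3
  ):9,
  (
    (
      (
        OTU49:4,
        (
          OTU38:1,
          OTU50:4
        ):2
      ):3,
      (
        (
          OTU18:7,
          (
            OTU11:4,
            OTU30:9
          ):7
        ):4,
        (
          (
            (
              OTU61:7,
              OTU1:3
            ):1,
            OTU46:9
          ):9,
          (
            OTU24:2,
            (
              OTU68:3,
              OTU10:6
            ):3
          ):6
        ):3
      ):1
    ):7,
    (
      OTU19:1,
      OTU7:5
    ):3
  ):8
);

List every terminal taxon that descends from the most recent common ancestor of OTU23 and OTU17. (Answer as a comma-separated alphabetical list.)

OTU17, OTU23, OTU64

Tracing OTU23: it sits inside (OTU23,OTU64).
Tracing OTU17: it sits inside (OTU17,(OTU23,OTU64)).
The smallest clade enclosing both is (OTU17,(OTU23,OTU64)); the answer is its 3 terminal taxa in alphabetical order.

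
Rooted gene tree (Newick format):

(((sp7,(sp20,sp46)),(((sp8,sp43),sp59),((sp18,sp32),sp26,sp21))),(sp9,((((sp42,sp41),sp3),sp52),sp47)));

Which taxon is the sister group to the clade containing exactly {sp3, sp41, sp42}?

sp52

The clade containing exactly {sp3, sp41, sp42} attaches to the tree at the node subtending (((sp42,sp41),sp3),sp52).
The other lineage descending from that same node — the sister group — is the single tip sp52.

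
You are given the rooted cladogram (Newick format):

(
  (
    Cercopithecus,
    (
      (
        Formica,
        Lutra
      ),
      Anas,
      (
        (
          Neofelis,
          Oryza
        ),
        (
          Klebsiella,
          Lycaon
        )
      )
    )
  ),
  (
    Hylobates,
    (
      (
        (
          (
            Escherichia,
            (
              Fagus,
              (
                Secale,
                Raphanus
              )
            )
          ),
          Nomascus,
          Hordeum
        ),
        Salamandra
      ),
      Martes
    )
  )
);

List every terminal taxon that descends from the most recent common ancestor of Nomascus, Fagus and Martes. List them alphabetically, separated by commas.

Escherichia, Fagus, Hordeum, Martes, Nomascus, Raphanus, Salamandra, Secale

Tracing Nomascus: it sits inside ((Escherichia,(Fagus,(Secale,Raphanus))),Nomascus,Hordeum).
Tracing Fagus: it sits inside (Fagus,(Secale,Raphanus)).
Tracing Martes: it sits inside ((((Escherichia,(Fagus,(Secale,Raphanus))),Nomascus,Hordeum),Salamandra),Martes).
The smallest clade enclosing all 3 is ((((Escherichia,(Fagus,(Secale,Raphanus))),Nomascus,Hordeum),Salamandra),Martes); the answer is its 8 terminal taxa in alphabetical order.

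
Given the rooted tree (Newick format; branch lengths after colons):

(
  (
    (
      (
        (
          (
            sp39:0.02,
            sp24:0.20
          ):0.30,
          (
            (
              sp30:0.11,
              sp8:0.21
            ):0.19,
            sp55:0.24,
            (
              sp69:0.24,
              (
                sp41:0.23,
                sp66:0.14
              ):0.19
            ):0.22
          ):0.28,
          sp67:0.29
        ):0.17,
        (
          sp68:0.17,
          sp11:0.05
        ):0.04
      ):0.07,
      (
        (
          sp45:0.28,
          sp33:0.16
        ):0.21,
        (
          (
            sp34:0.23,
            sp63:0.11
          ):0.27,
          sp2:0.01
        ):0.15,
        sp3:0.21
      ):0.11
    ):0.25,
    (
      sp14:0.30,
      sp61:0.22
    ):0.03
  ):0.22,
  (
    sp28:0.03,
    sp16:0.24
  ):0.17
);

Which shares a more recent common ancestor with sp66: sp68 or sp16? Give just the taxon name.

The MRCA of sp66 and sp68 subtends (((sp39,sp24),((sp30,sp8),sp55,(sp69,(sp41,sp66))),sp67),(sp68,sp11)) (11 taxa).
The MRCA of sp66 and sp16 is the root, subtending the entire tree (21 taxa).
The first is nested inside the second, so sp66 shares a more recent common ancestor with sp68.

sp68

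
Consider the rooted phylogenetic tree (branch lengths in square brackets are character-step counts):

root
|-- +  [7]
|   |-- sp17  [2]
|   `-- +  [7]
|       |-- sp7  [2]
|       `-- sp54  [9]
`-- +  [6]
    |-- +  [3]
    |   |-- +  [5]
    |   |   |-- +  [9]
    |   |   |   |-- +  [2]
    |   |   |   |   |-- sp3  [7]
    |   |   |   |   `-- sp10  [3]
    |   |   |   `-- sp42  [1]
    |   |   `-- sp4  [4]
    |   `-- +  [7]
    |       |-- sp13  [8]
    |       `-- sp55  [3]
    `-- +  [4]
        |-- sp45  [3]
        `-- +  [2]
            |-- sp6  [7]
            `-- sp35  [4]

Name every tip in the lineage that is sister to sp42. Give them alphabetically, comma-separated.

sp42 attaches to the tree at the node subtending ((sp3,sp10),sp42).
The other lineage descending from that same node — the sister group — is (sp3,sp10); its 2 tips in alphabetical order are the answer.

sp10, sp3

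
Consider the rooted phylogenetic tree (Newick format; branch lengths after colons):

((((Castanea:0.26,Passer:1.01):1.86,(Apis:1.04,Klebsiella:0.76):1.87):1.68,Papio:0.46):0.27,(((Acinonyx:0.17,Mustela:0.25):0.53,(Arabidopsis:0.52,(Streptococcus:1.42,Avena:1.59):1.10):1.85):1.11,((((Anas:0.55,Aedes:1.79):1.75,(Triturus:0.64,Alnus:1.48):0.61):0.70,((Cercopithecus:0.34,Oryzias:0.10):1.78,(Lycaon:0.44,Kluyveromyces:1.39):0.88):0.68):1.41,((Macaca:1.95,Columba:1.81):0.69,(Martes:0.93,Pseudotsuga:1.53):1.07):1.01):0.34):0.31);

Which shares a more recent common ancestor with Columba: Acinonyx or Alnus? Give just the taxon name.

Alnus

The MRCA of Columba and Alnus subtends ((((Anas,Aedes),(Triturus,Alnus)),((Cercopithecus,Oryzias),(Lycaon,Kluyveromyces))),((Macaca,Columba),(Martes,Pseudotsuga))) (12 taxa).
The MRCA of Columba and Acinonyx subtends (((Acinonyx,Mustela),(Arabidopsis,(Streptococcus,Avena))),((((Anas,Aedes),(Triturus,Alnus)),((Cercopithecus,Oryzias),(Lycaon,Kluyveromyces))),((Macaca,Columba),(Martes,Pseudotsuga)))) (17 taxa).
The first is nested inside the second, so Columba shares a more recent common ancestor with Alnus.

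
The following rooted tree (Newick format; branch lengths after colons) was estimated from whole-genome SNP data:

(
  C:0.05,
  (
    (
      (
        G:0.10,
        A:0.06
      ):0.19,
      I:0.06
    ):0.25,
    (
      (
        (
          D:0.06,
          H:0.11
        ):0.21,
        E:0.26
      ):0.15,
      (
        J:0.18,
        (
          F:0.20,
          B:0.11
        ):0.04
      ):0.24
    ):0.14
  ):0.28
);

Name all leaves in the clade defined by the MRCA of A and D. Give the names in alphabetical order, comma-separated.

A, B, D, E, F, G, H, I, J

Tracing A: it sits inside (G,A).
Tracing D: it sits inside (D,H).
The smallest clade enclosing both is (((G,A),I),(((D,H),E),(J,(F,B)))); the answer is its 9 terminal taxa in alphabetical order.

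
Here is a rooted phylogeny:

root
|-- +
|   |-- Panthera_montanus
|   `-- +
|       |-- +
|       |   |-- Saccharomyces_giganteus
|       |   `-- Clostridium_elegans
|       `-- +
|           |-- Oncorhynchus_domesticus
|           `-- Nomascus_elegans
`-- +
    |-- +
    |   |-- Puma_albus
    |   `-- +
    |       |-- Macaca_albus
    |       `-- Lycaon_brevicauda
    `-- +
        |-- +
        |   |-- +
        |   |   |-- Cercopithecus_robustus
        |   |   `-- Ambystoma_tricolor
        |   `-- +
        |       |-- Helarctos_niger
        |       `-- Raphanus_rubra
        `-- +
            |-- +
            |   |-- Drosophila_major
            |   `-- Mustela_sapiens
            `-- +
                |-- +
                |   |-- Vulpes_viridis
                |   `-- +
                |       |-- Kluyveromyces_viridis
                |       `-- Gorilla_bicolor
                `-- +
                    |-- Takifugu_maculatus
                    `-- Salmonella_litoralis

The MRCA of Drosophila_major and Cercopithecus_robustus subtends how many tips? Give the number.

The MRCA of Drosophila_major and Cercopithecus_robustus is the node subtending (((Cercopithecus_robustus,Ambystoma_tricolor),(Helarctos_niger,Raphanus_rubra)),((Drosophila_major,Mustela_sapiens),((Vulpes_viridis,(Kluyveromyces_viridis,Gorilla_bicolor)),(Takifugu_maculatus,Salmonella_litoralis)))).
That clade contains 11 terminal taxa: Ambystoma_tricolor, Cercopithecus_robustus, Drosophila_major, Gorilla_bicolor, Helarctos_niger, Kluyveromyces_viridis, Mustela_sapiens, Raphanus_rubra, Salmonella_litoralis, Takifugu_maculatus, Vulpes_viridis.

11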